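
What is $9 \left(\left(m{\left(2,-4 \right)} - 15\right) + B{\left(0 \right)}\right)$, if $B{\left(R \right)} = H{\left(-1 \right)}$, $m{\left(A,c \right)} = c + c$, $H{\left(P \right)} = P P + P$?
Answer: $-207$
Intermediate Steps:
$H{\left(P \right)} = P + P^{2}$ ($H{\left(P \right)} = P^{2} + P = P + P^{2}$)
$m{\left(A,c \right)} = 2 c$
$B{\left(R \right)} = 0$ ($B{\left(R \right)} = - (1 - 1) = \left(-1\right) 0 = 0$)
$9 \left(\left(m{\left(2,-4 \right)} - 15\right) + B{\left(0 \right)}\right) = 9 \left(\left(2 \left(-4\right) - 15\right) + 0\right) = 9 \left(\left(-8 - 15\right) + 0\right) = 9 \left(-23 + 0\right) = 9 \left(-23\right) = -207$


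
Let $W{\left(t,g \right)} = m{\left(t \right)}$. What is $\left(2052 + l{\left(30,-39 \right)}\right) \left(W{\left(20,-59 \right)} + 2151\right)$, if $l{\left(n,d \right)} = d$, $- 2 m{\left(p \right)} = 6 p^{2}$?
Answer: $1914363$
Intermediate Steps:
$m{\left(p \right)} = - 3 p^{2}$ ($m{\left(p \right)} = - \frac{6 p^{2}}{2} = - 3 p^{2}$)
$W{\left(t,g \right)} = - 3 t^{2}$
$\left(2052 + l{\left(30,-39 \right)}\right) \left(W{\left(20,-59 \right)} + 2151\right) = \left(2052 - 39\right) \left(- 3 \cdot 20^{2} + 2151\right) = 2013 \left(\left(-3\right) 400 + 2151\right) = 2013 \left(-1200 + 2151\right) = 2013 \cdot 951 = 1914363$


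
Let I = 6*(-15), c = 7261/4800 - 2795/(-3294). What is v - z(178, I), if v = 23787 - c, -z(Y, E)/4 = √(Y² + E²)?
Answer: 62677280111/2635200 + 8*√9946 ≈ 24582.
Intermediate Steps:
c = 6222289/2635200 (c = 7261*(1/4800) - 2795*(-1/3294) = 7261/4800 + 2795/3294 = 6222289/2635200 ≈ 2.3612)
I = -90
z(Y, E) = -4*√(E² + Y²) (z(Y, E) = -4*√(Y² + E²) = -4*√(E² + Y²))
v = 62677280111/2635200 (v = 23787 - 1*6222289/2635200 = 23787 - 6222289/2635200 = 62677280111/2635200 ≈ 23785.)
v - z(178, I) = 62677280111/2635200 - (-4)*√((-90)² + 178²) = 62677280111/2635200 - (-4)*√(8100 + 31684) = 62677280111/2635200 - (-4)*√39784 = 62677280111/2635200 - (-4)*2*√9946 = 62677280111/2635200 - (-8)*√9946 = 62677280111/2635200 + 8*√9946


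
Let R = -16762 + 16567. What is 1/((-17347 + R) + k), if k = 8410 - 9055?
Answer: -1/18187 ≈ -5.4984e-5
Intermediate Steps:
R = -195
k = -645
1/((-17347 + R) + k) = 1/((-17347 - 195) - 645) = 1/(-17542 - 645) = 1/(-18187) = -1/18187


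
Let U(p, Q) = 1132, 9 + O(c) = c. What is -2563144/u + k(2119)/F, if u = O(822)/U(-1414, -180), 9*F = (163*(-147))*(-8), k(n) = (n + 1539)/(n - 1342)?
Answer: -24008380897537279/6727194516 ≈ -3.5689e+6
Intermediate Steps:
O(c) = -9 + c
k(n) = (1539 + n)/(-1342 + n)
F = 63896/3 (F = ((163*(-147))*(-8))/9 = (-23961*(-8))/9 = (1/9)*191688 = 63896/3 ≈ 21299.)
u = 813/1132 (u = (-9 + 822)/1132 = 813*(1/1132) = 813/1132 ≈ 0.71820)
-2563144/u + k(2119)/F = -2563144/813/1132 + ((1539 + 2119)/(-1342 + 2119))/(63896/3) = -2563144*1132/813 + (3658/777)*(3/63896) = -2901479008/813 + ((1/777)*3658)*(3/63896) = -2901479008/813 + (3658/777)*(3/63896) = -2901479008/813 + 1829/8274532 = -24008380897537279/6727194516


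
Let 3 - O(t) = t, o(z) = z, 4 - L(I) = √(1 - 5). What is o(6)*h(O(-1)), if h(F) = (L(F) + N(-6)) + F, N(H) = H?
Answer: 12 - 12*I ≈ 12.0 - 12.0*I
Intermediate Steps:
L(I) = 4 - 2*I (L(I) = 4 - √(1 - 5) = 4 - √(-4) = 4 - 2*I)
O(t) = 3 - t
h(F) = -2 + F - 2*I (h(F) = ((4 - 2*I) - 6) + F = (-2 - 2*I) + F = -2 + F - 2*I)
o(6)*h(O(-1)) = 6*(-2 + (3 - 1*(-1)) - 2*I) = 6*(-2 + (3 + 1) - 2*I) = 6*(-2 + 4 - 2*I) = 6*(2 - 2*I) = 12 - 12*I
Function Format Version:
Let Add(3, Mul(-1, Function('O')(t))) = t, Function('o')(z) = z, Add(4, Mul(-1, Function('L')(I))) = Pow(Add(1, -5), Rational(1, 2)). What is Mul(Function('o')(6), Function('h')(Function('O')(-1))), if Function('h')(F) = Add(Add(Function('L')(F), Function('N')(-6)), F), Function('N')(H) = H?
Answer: Add(12, Mul(-12, I)) ≈ Add(12.000, Mul(-12.000, I))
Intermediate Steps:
Function('L')(I) = Add(4, Mul(-2, I)) (Function('L')(I) = Add(4, Mul(-1, Pow(Add(1, -5), Rational(1, 2)))) = Add(4, Mul(-1, Pow(-4, Rational(1, 2)))) = Add(4, Mul(-1, Mul(2, I))) = Add(4, Mul(-2, I)))
Function('O')(t) = Add(3, Mul(-1, t))
Function('h')(F) = Add(-2, F, Mul(-2, I)) (Function('h')(F) = Add(Add(Add(4, Mul(-2, I)), -6), F) = Add(Add(-2, Mul(-2, I)), F) = Add(-2, F, Mul(-2, I)))
Mul(Function('o')(6), Function('h')(Function('O')(-1))) = Mul(6, Add(-2, Add(3, Mul(-1, -1)), Mul(-2, I))) = Mul(6, Add(-2, Add(3, 1), Mul(-2, I))) = Mul(6, Add(-2, 4, Mul(-2, I))) = Mul(6, Add(2, Mul(-2, I))) = Add(12, Mul(-12, I))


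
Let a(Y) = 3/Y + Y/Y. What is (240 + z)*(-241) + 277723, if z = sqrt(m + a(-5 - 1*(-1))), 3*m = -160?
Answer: 219883 - 1687*I*sqrt(39)/6 ≈ 2.1988e+5 - 1755.9*I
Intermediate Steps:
a(Y) = 1 + 3/Y (a(Y) = 3/Y + 1 = 1 + 3/Y)
m = -160/3 (m = (1/3)*(-160) = -160/3 ≈ -53.333)
z = 7*I*sqrt(39)/6 (z = sqrt(-160/3 + (3 + (-5 - 1*(-1)))/(-5 - 1*(-1))) = sqrt(-160/3 + (3 + (-5 + 1))/(-5 + 1)) = sqrt(-160/3 + (3 - 4)/(-4)) = sqrt(-160/3 - 1/4*(-1)) = sqrt(-160/3 + 1/4) = sqrt(-637/12) = 7*I*sqrt(39)/6 ≈ 7.2858*I)
(240 + z)*(-241) + 277723 = (240 + 7*I*sqrt(39)/6)*(-241) + 277723 = (-57840 - 1687*I*sqrt(39)/6) + 277723 = 219883 - 1687*I*sqrt(39)/6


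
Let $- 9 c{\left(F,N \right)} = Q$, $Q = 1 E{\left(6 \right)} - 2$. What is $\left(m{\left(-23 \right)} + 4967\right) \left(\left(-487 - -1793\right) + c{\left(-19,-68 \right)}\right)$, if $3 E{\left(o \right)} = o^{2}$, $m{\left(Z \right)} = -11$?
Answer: $\frac{19401088}{3} \approx 6.467 \cdot 10^{6}$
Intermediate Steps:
$E{\left(o \right)} = \frac{o^{2}}{3}$
$Q = 10$ ($Q = 1 \frac{6^{2}}{3} - 2 = 1 \cdot \frac{1}{3} \cdot 36 - 2 = 1 \cdot 12 - 2 = 12 - 2 = 10$)
$c{\left(F,N \right)} = - \frac{10}{9}$ ($c{\left(F,N \right)} = \left(- \frac{1}{9}\right) 10 = - \frac{10}{9}$)
$\left(m{\left(-23 \right)} + 4967\right) \left(\left(-487 - -1793\right) + c{\left(-19,-68 \right)}\right) = \left(-11 + 4967\right) \left(\left(-487 - -1793\right) - \frac{10}{9}\right) = 4956 \left(\left(-487 + 1793\right) - \frac{10}{9}\right) = 4956 \left(1306 - \frac{10}{9}\right) = 4956 \cdot \frac{11744}{9} = \frac{19401088}{3}$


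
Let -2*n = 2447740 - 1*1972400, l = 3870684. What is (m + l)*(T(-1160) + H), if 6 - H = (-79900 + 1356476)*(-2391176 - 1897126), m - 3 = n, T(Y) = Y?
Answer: 19888382682533151566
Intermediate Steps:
n = -237670 (n = -(2447740 - 1*1972400)/2 = -(2447740 - 1972400)/2 = -1/2*475340 = -237670)
m = -237667 (m = 3 - 237670 = -237667)
H = 5474343413958 (H = 6 - (-79900 + 1356476)*(-2391176 - 1897126) = 6 - 1276576*(-4288302) = 6 - 1*(-5474343413952) = 6 + 5474343413952 = 5474343413958)
(m + l)*(T(-1160) + H) = (-237667 + 3870684)*(-1160 + 5474343413958) = 3633017*5474343412798 = 19888382682533151566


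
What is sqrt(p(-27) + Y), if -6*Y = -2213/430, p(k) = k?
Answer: I*sqrt(43503315)/1290 ≈ 5.1129*I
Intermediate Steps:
Y = 2213/2580 (Y = -(-2213)/(6*430) = -1/6*(-2213/430) = 2213/2580 ≈ 0.85775)
sqrt(p(-27) + Y) = sqrt(-27 + 2213/2580) = sqrt(-67447/2580) = I*sqrt(43503315)/1290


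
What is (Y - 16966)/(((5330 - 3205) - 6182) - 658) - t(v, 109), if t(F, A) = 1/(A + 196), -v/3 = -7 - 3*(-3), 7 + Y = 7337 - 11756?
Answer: 1303969/287615 ≈ 4.5337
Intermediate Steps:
Y = -4426 (Y = -7 + (7337 - 11756) = -7 - 4419 = -4426)
v = -6 (v = -3*(-7 - 3*(-3)) = -3*(-7 + 9) = -3*2 = -6)
t(F, A) = 1/(196 + A)
(Y - 16966)/(((5330 - 3205) - 6182) - 658) - t(v, 109) = (-4426 - 16966)/(((5330 - 3205) - 6182) - 658) - 1/(196 + 109) = -21392/((2125 - 6182) - 658) - 1/305 = -21392/(-4057 - 658) - 1*1/305 = -21392/(-4715) - 1/305 = -21392*(-1/4715) - 1/305 = 21392/4715 - 1/305 = 1303969/287615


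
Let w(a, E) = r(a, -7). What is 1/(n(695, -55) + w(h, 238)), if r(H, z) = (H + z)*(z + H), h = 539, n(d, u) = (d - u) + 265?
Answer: 1/284039 ≈ 3.5206e-6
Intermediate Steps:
n(d, u) = 265 + d - u
r(H, z) = (H + z)**2 (r(H, z) = (H + z)*(H + z) = (H + z)**2)
w(a, E) = (-7 + a)**2 (w(a, E) = (a - 7)**2 = (-7 + a)**2)
1/(n(695, -55) + w(h, 238)) = 1/((265 + 695 - 1*(-55)) + (-7 + 539)**2) = 1/((265 + 695 + 55) + 532**2) = 1/(1015 + 283024) = 1/284039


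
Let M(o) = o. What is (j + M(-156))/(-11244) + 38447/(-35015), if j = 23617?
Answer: -1253784983/393708660 ≈ -3.1846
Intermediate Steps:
(j + M(-156))/(-11244) + 38447/(-35015) = (23617 - 156)/(-11244) + 38447/(-35015) = 23461*(-1/11244) + 38447*(-1/35015) = -23461/11244 - 38447/35015 = -1253784983/393708660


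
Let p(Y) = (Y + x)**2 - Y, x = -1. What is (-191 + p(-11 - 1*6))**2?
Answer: 22500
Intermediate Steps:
p(Y) = (-1 + Y)**2 - Y (p(Y) = (Y - 1)**2 - Y = (-1 + Y)**2 - Y)
(-191 + p(-11 - 1*6))**2 = (-191 + ((-1 + (-11 - 1*6))**2 - (-11 - 1*6)))**2 = (-191 + ((-1 + (-11 - 6))**2 - (-11 - 6)))**2 = (-191 + ((-1 - 17)**2 - 1*(-17)))**2 = (-191 + ((-18)**2 + 17))**2 = (-191 + (324 + 17))**2 = (-191 + 341)**2 = 150**2 = 22500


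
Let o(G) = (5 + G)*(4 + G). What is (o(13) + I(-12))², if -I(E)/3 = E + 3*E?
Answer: 202500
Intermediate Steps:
I(E) = -12*E (I(E) = -3*(E + 3*E) = -12*E)
o(G) = (4 + G)*(5 + G)
(o(13) + I(-12))² = ((20 + 13² + 9*13) - 12*(-12))² = ((20 + 169 + 117) + 144)² = (306 + 144)² = 450² = 202500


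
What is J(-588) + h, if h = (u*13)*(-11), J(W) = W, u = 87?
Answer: -13029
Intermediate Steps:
h = -12441 (h = (87*13)*(-11) = 1131*(-11) = -12441)
J(-588) + h = -588 - 12441 = -13029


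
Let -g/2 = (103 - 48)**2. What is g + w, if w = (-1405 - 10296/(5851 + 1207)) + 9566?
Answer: 7444571/3529 ≈ 2109.5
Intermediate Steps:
w = 28795021/3529 (w = (-1405 - 10296/7058) + 9566 = (-1405 - 10296*1/7058) + 9566 = (-1405 - 5148/3529) + 9566 = -4963393/3529 + 9566 = 28795021/3529 ≈ 8159.5)
g = -6050 (g = -2*(103 - 48)**2 = -2*55**2 = -2*3025 = -6050)
g + w = -6050 + 28795021/3529 = 7444571/3529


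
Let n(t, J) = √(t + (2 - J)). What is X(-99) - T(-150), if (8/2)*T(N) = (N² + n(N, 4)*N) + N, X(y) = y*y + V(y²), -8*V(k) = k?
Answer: 23907/8 + 75*I*√38 ≈ 2988.4 + 462.33*I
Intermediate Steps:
V(k) = -k/8
X(y) = 7*y²/8 (X(y) = y*y - y²/8 = y² - y²/8 = 7*y²/8)
n(t, J) = √(2 + t - J)
T(N) = N/4 + N²/4 + N*√(-2 + N)/4 (T(N) = ((N² + √(2 + N - 1*4)*N) + N)/4 = ((N² + √(2 + N - 4)*N) + N)/4 = ((N² + √(-2 + N)*N) + N)/4 = ((N² + N*√(-2 + N)) + N)/4 = (N + N² + N*√(-2 + N))/4 = N/4 + N²/4 + N*√(-2 + N)/4)
X(-99) - T(-150) = (7/8)*(-99)² - (-150)*(1 - 150 + √(-2 - 150))/4 = (7/8)*9801 - (-150)*(1 - 150 + √(-152))/4 = 68607/8 - (-150)*(1 - 150 + 2*I*√38)/4 = 68607/8 - (-150)*(-149 + 2*I*√38)/4 = 68607/8 - (11175/2 - 75*I*√38) = 68607/8 + (-11175/2 + 75*I*√38) = 23907/8 + 75*I*√38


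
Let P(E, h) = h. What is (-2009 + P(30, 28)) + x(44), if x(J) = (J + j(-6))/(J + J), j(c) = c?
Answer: -87145/44 ≈ -1980.6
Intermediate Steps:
x(J) = (-6 + J)/(2*J) (x(J) = (J - 6)/(J + J) = (-6 + J)/((2*J)) = (-6 + J)*(1/(2*J)) = (-6 + J)/(2*J))
(-2009 + P(30, 28)) + x(44) = (-2009 + 28) + (½)*(-6 + 44)/44 = -1981 + (½)*(1/44)*38 = -1981 + 19/44 = -87145/44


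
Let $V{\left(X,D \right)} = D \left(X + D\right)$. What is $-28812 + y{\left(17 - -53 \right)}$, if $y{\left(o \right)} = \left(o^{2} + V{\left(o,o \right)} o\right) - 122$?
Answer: $661966$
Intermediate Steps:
$V{\left(X,D \right)} = D \left(D + X\right)$
$y{\left(o \right)} = -122 + o^{2} + 2 o^{3}$ ($y{\left(o \right)} = \left(o^{2} + o \left(o + o\right) o\right) - 122 = \left(o^{2} + o 2 o o\right) - 122 = \left(o^{2} + 2 o^{2} o\right) - 122 = \left(o^{2} + 2 o^{3}\right) - 122 = -122 + o^{2} + 2 o^{3}$)
$-28812 + y{\left(17 - -53 \right)} = -28812 + \left(-122 + \left(17 - -53\right)^{2} + 2 \left(17 - -53\right)^{3}\right) = -28812 + \left(-122 + \left(17 + 53\right)^{2} + 2 \left(17 + 53\right)^{3}\right) = -28812 + \left(-122 + 70^{2} + 2 \cdot 70^{3}\right) = -28812 + \left(-122 + 4900 + 2 \cdot 343000\right) = -28812 + \left(-122 + 4900 + 686000\right) = -28812 + 690778 = 661966$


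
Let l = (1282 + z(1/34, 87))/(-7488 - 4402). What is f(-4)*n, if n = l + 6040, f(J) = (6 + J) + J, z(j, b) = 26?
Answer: -71814292/5945 ≈ -12080.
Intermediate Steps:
l = -654/5945 (l = (1282 + 26)/(-7488 - 4402) = 1308/(-11890) = 1308*(-1/11890) = -654/5945 ≈ -0.11001)
f(J) = 6 + 2*J
n = 35907146/5945 (n = -654/5945 + 6040 = 35907146/5945 ≈ 6039.9)
f(-4)*n = (6 + 2*(-4))*(35907146/5945) = (6 - 8)*(35907146/5945) = -2*35907146/5945 = -71814292/5945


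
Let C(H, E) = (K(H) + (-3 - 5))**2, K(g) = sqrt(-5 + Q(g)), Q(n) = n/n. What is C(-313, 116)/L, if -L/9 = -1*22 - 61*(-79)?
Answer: -20/14391 + 32*I/43173 ≈ -0.0013898 + 0.0007412*I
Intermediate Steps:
Q(n) = 1
L = -43173 (L = -9*(-1*22 - 61*(-79)) = -9*(-22 + 4819) = -9*4797 = -43173)
K(g) = 2*I (K(g) = sqrt(-5 + 1) = sqrt(-4) = 2*I)
C(H, E) = (-8 + 2*I)**2 (C(H, E) = (2*I + (-3 - 5))**2 = (2*I - 8)**2 = (-8 + 2*I)**2)
C(-313, 116)/L = (60 - 32*I)/(-43173) = (60 - 32*I)*(-1/43173) = -20/14391 + 32*I/43173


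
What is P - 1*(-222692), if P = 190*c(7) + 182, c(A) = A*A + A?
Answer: 233514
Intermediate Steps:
c(A) = A + A² (c(A) = A² + A = A + A²)
P = 10822 (P = 190*(7*(1 + 7)) + 182 = 190*(7*8) + 182 = 190*56 + 182 = 10640 + 182 = 10822)
P - 1*(-222692) = 10822 - 1*(-222692) = 10822 + 222692 = 233514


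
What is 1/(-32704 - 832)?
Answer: -1/33536 ≈ -2.9819e-5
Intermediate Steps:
1/(-32704 - 832) = 1/(-33536) = -1/33536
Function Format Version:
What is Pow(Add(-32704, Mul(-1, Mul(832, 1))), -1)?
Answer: Rational(-1, 33536) ≈ -2.9819e-5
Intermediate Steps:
Pow(Add(-32704, Mul(-1, Mul(832, 1))), -1) = Pow(Add(-32704, Mul(-1, 832)), -1) = Pow(Add(-32704, -832), -1) = Pow(-33536, -1) = Rational(-1, 33536)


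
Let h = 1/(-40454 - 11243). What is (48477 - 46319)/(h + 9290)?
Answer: 111562126/480265129 ≈ 0.23229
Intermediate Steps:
h = -1/51697 (h = 1/(-51697) = -1/51697 ≈ -1.9343e-5)
(48477 - 46319)/(h + 9290) = (48477 - 46319)/(-1/51697 + 9290) = 2158/(480265129/51697) = 2158*(51697/480265129) = 111562126/480265129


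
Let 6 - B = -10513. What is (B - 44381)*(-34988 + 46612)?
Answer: -393611888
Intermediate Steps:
B = 10519 (B = 6 - 1*(-10513) = 6 + 10513 = 10519)
(B - 44381)*(-34988 + 46612) = (10519 - 44381)*(-34988 + 46612) = -33862*11624 = -393611888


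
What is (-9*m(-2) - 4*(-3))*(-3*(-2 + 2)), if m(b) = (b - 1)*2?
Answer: 0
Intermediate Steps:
m(b) = -2 + 2*b (m(b) = (-1 + b)*2 = -2 + 2*b)
(-9*m(-2) - 4*(-3))*(-3*(-2 + 2)) = (-9*(-2 + 2*(-2)) - 4*(-3))*(-3*(-2 + 2)) = (-9*(-2 - 4) + 12)*(-3*0) = (-9*(-6) + 12)*0 = (54 + 12)*0 = 66*0 = 0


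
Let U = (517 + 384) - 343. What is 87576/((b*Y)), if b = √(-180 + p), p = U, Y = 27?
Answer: 14596*√42/567 ≈ 166.83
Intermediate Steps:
U = 558 (U = 901 - 343 = 558)
p = 558
b = 3*√42 (b = √(-180 + 558) = √378 = 3*√42 ≈ 19.442)
87576/((b*Y)) = 87576/(((3*√42)*27)) = 87576/((81*√42)) = 87576*(√42/3402) = 14596*√42/567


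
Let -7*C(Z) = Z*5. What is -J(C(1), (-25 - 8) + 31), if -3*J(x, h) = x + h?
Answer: -19/21 ≈ -0.90476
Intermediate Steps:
C(Z) = -5*Z/7 (C(Z) = -Z*5/7 = -5*Z/7)
J(x, h) = -h/3 - x/3 (J(x, h) = -(x + h)/3 = -(h + x)/3 = -h/3 - x/3)
-J(C(1), (-25 - 8) + 31) = -(-((-25 - 8) + 31)/3 - (-5)/21) = -(-(-33 + 31)/3 - ⅓*(-5/7)) = -(-⅓*(-2) + 5/21) = -(⅔ + 5/21) = -1*19/21 = -19/21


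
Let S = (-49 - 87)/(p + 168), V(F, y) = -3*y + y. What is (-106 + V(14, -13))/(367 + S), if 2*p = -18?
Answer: -12720/58217 ≈ -0.21849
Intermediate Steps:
p = -9 (p = (1/2)*(-18) = -9)
V(F, y) = -2*y
S = -136/159 (S = (-49 - 87)/(-9 + 168) = -136/159 ≈ -0.85535)
(-106 + V(14, -13))/(367 + S) = (-106 - 2*(-13))/(367 - 136/159) = (-106 + 26)/(58217/159) = -80*159/58217 = -12720/58217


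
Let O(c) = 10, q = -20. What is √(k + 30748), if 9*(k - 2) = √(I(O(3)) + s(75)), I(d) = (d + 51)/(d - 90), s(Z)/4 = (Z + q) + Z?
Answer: √(27675000 + 5*√207695)/30 ≈ 175.36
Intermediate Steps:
s(Z) = -80 + 8*Z (s(Z) = 4*((Z - 20) + Z) = 4*((-20 + Z) + Z) = 4*(-20 + 2*Z) = -80 + 8*Z)
I(d) = (51 + d)/(-90 + d)
k = 2 + √207695/180 (k = 2 + √((51 + 10)/(-90 + 10) + (-80 + 8*75))/9 = 2 + √(61/(-80) + (-80 + 600))/9 = 2 + √(-1/80*61 + 520)/9 = 2 + √(-61/80 + 520)/9 = 2 + √(41539/80)/9 = 2 + (√207695/20)/9 = 2 + √207695/180 ≈ 4.5319)
√(k + 30748) = √((2 + √207695/180) + 30748) = √(30750 + √207695/180)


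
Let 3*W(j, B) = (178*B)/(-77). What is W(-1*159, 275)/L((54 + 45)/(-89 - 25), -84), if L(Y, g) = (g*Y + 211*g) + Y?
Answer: 169100/14086233 ≈ 0.012005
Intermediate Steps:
L(Y, g) = Y + 211*g + Y*g (L(Y, g) = (Y*g + 211*g) + Y = (211*g + Y*g) + Y = Y + 211*g + Y*g)
W(j, B) = -178*B/231 (W(j, B) = ((178*B)/(-77))/3 = ((178*B)*(-1/77))/3 = (-178*B/77)/3 = -178*B/231)
W(-1*159, 275)/L((54 + 45)/(-89 - 25), -84) = (-178/231*275)/((54 + 45)/(-89 - 25) + 211*(-84) + ((54 + 45)/(-89 - 25))*(-84)) = -4450/(21*(99/(-114) - 17724 + (99/(-114))*(-84))) = -4450/(21*(99*(-1/114) - 17724 + (99*(-1/114))*(-84))) = -4450/(21*(-33/38 - 17724 - 33/38*(-84))) = -4450/(21*(-33/38 - 17724 + 1386/19)) = -4450/(21*(-670773/38)) = -4450/21*(-38/670773) = 169100/14086233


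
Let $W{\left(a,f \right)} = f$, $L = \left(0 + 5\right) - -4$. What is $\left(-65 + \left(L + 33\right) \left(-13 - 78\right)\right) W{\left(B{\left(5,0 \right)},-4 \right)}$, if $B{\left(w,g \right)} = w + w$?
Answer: $15548$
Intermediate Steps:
$L = 9$ ($L = 5 + 4 = 9$)
$B{\left(w,g \right)} = 2 w$
$\left(-65 + \left(L + 33\right) \left(-13 - 78\right)\right) W{\left(B{\left(5,0 \right)},-4 \right)} = \left(-65 + \left(9 + 33\right) \left(-13 - 78\right)\right) \left(-4\right) = \left(-65 + 42 \left(-91\right)\right) \left(-4\right) = \left(-65 - 3822\right) \left(-4\right) = \left(-3887\right) \left(-4\right) = 15548$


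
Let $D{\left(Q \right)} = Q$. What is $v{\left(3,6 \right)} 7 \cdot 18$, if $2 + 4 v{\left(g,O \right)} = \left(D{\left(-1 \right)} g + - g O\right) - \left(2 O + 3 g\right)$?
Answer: $-1386$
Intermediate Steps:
$v{\left(g,O \right)} = - \frac{1}{2} - g - \frac{O}{2} - \frac{O g}{4}$ ($v{\left(g,O \right)} = - \frac{1}{2} + \frac{\left(- g + - g O\right) - \left(2 O + 3 g\right)}{4} = - \frac{1}{2} + \frac{\left(- g - O g\right) - \left(2 O + 3 g\right)}{4} = - \frac{1}{2} + \frac{- 4 g - 2 O - O g}{4} = - \frac{1}{2} - \left(g + \frac{O}{2} + \frac{O g}{4}\right) = - \frac{1}{2} - g - \frac{O}{2} - \frac{O g}{4}$)
$v{\left(3,6 \right)} 7 \cdot 18 = \left(- \frac{1}{2} - 3 - 3 - \frac{3}{2} \cdot 3\right) 7 \cdot 18 = \left(- \frac{1}{2} - 3 - 3 - \frac{9}{2}\right) 7 \cdot 18 = \left(-11\right) 7 \cdot 18 = \left(-77\right) 18 = -1386$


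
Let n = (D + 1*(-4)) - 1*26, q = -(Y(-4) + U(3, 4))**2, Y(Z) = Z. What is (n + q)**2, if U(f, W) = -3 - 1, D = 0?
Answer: 8836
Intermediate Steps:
U(f, W) = -4
q = -64 (q = -(-4 - 4)**2 = -1*(-8)**2 = -1*64 = -64)
n = -30 (n = (0 + 1*(-4)) - 1*26 = (0 - 4) - 26 = -4 - 26 = -30)
(n + q)**2 = (-30 - 64)**2 = (-94)**2 = 8836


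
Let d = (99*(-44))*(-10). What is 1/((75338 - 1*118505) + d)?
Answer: 1/393 ≈ 0.0025445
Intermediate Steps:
d = 43560 (d = -4356*(-10) = 43560)
1/((75338 - 1*118505) + d) = 1/((75338 - 1*118505) + 43560) = 1/((75338 - 118505) + 43560) = 1/(-43167 + 43560) = 1/393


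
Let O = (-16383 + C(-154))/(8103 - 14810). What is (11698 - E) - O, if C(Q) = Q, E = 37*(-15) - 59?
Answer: 82560047/6707 ≈ 12310.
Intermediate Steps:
E = -614 (E = -555 - 59 = -614)
O = 16537/6707 (O = (-16383 - 154)/(8103 - 14810) = -16537/(-6707) = -16537*(-1/6707) = 16537/6707 ≈ 2.4656)
(11698 - E) - O = (11698 - 1*(-614)) - 1*16537/6707 = (11698 + 614) - 16537/6707 = 12312 - 16537/6707 = 82560047/6707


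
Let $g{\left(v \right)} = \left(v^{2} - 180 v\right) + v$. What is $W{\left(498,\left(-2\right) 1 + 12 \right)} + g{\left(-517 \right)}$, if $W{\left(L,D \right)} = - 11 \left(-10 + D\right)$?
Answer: $359832$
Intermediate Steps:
$g{\left(v \right)} = v^{2} - 179 v$
$W{\left(L,D \right)} = 110 - 11 D$
$W{\left(498,\left(-2\right) 1 + 12 \right)} + g{\left(-517 \right)} = \left(110 - 11 \left(\left(-2\right) 1 + 12\right)\right) - 517 \left(-179 - 517\right) = \left(110 - 11 \left(-2 + 12\right)\right) - -359832 = \left(110 - 110\right) + 359832 = 0 + 359832 = 359832$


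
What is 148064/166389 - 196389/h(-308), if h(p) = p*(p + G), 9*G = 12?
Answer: -56075492923/47147987040 ≈ -1.1894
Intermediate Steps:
G = 4/3 (G = (1/9)*12 = 4/3 ≈ 1.3333)
h(p) = p*(4/3 + p) (h(p) = p*(p + 4/3) = p*(4/3 + p))
148064/166389 - 196389/h(-308) = 148064/166389 - 196389*(-3/(308*(4 + 3*(-308)))) = 148064*(1/166389) - 196389*(-3/(308*(4 - 924))) = 148064/166389 - 196389/((1/3)*(-308)*(-920)) = 148064/166389 - 196389/283360/3 = 148064/166389 - 196389*3/283360 = 148064/166389 - 589167/283360 = -56075492923/47147987040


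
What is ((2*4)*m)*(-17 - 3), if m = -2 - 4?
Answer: 960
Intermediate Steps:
m = -6
((2*4)*m)*(-17 - 3) = ((2*4)*(-6))*(-17 - 3) = (8*(-6))*(-20) = -48*(-20) = 960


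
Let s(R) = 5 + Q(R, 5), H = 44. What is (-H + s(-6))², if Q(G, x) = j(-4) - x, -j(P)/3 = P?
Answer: 1024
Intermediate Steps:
j(P) = -3*P
Q(G, x) = 12 - x (Q(G, x) = -3*(-4) - x = 12 - x)
s(R) = 12 (s(R) = 5 + (12 - 1*5) = 5 + (12 - 5) = 5 + 7 = 12)
(-H + s(-6))² = (-1*44 + 12)² = (-44 + 12)² = (-32)² = 1024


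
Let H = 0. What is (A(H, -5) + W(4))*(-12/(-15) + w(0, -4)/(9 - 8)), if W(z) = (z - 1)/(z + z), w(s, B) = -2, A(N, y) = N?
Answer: -9/20 ≈ -0.45000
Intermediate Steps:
W(z) = (-1 + z)/(2*z) (W(z) = (-1 + z)/((2*z)) = (-1 + z)*(1/(2*z)) = (-1 + z)/(2*z))
(A(H, -5) + W(4))*(-12/(-15) + w(0, -4)/(9 - 8)) = (0 + (1/2)*(-1 + 4)/4)*(-12/(-15) - 2/(9 - 8)) = (0 + (1/2)*(1/4)*3)*(-12*(-1/15) - 2/1) = (0 + 3/8)*(4/5 - 2*1) = 3*(4/5 - 2)/8 = (3/8)*(-6/5) = -9/20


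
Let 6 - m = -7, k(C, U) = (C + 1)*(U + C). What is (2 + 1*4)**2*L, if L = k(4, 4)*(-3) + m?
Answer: -3852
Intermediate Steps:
k(C, U) = (1 + C)*(C + U)
m = 13 (m = 6 - 1*(-7) = 6 + 7 = 13)
L = -107 (L = (4 + 4 + 4**2 + 4*4)*(-3) + 13 = (4 + 4 + 16 + 16)*(-3) + 13 = 40*(-3) + 13 = -120 + 13 = -107)
(2 + 1*4)**2*L = (2 + 1*4)**2*(-107) = (2 + 4)**2*(-107) = 6**2*(-107) = 36*(-107) = -3852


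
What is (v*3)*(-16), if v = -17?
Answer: 816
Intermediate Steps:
(v*3)*(-16) = -17*3*(-16) = -51*(-16) = 816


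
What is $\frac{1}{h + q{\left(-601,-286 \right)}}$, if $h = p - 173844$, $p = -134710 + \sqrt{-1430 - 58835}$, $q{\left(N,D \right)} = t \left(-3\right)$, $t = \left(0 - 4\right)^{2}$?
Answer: $- \frac{308602}{95235254669} - \frac{i \sqrt{60265}}{95235254669} \approx -3.2404 \cdot 10^{-6} - 2.5777 \cdot 10^{-9} i$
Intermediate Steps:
$t = 16$ ($t = \left(-4\right)^{2} = 16$)
$q{\left(N,D \right)} = -48$ ($q{\left(N,D \right)} = 16 \left(-3\right) = -48$)
$p = -134710 + i \sqrt{60265}$ ($p = -134710 + \sqrt{-60265} = -134710 + i \sqrt{60265} \approx -1.3471 \cdot 10^{5} + 245.49 i$)
$h = -308554 + i \sqrt{60265}$ ($h = \left(-134710 + i \sqrt{60265}\right) - 173844 = -308554 + i \sqrt{60265} \approx -3.0855 \cdot 10^{5} + 245.49 i$)
$\frac{1}{h + q{\left(-601,-286 \right)}} = \frac{1}{\left(-308554 + i \sqrt{60265}\right) - 48} = \frac{1}{-308602 + i \sqrt{60265}}$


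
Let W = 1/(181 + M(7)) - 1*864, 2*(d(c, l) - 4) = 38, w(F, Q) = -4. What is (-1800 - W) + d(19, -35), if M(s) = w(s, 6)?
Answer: -161602/177 ≈ -913.01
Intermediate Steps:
M(s) = -4
d(c, l) = 23 (d(c, l) = 4 + (½)*38 = 4 + 19 = 23)
W = -152927/177 (W = 1/(181 - 4) - 1*864 = 1/177 - 864 = -152927/177 ≈ -863.99)
(-1800 - W) + d(19, -35) = (-1800 - 1*(-152927/177)) + 23 = (-1800 + 152927/177) + 23 = -165673/177 + 23 = -161602/177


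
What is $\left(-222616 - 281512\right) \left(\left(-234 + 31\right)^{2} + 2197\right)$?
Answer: $-21882179968$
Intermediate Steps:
$\left(-222616 - 281512\right) \left(\left(-234 + 31\right)^{2} + 2197\right) = - 504128 \left(\left(-203\right)^{2} + 2197\right) = - 504128 \left(41209 + 2197\right) = \left(-504128\right) 43406 = -21882179968$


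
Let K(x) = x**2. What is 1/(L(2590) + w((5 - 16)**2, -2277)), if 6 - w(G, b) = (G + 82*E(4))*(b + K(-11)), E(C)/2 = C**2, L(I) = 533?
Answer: 1/5918759 ≈ 1.6895e-7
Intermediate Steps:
E(C) = 2*C**2
w(G, b) = 6 - (121 + b)*(2624 + G) (w(G, b) = 6 - (G + 82*(2*4**2))*(b + (-11)**2) = 6 - (G + 82*(2*16))*(b + 121) = 6 - (G + 82*32)*(121 + b) = 6 - (G + 2624)*(121 + b) = 6 - (2624 + G)*(121 + b) = 6 - (121 + b)*(2624 + G))
1/(L(2590) + w((5 - 16)**2, -2277)) = 1/(533 + (-317498 - 2624*(-2277) - 121*(5 - 16)**2 - 1*(5 - 16)**2*(-2277))) = 1/(533 + (-317498 + 5974848 - 121*(-11)**2 - 1*(-11)**2*(-2277))) = 1/(533 + (-317498 + 5974848 - 121*121 - 1*121*(-2277))) = 1/(533 + (-317498 + 5974848 - 14641 + 275517)) = 1/(533 + 5918226) = 1/5918759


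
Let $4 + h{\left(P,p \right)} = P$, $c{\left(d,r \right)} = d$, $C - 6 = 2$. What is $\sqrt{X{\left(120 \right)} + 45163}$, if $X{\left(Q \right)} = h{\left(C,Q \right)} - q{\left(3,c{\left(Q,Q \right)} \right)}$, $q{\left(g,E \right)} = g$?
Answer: $2 \sqrt{11291} \approx 212.52$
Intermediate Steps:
$C = 8$ ($C = 6 + 2 = 8$)
$h{\left(P,p \right)} = -4 + P$
$X{\left(Q \right)} = 1$ ($X{\left(Q \right)} = \left(-4 + 8\right) - 3 = 4 - 3 = 1$)
$\sqrt{X{\left(120 \right)} + 45163} = \sqrt{1 + 45163} = \sqrt{45164} = 2 \sqrt{11291}$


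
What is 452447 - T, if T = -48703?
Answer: 501150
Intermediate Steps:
452447 - T = 452447 - 1*(-48703) = 452447 + 48703 = 501150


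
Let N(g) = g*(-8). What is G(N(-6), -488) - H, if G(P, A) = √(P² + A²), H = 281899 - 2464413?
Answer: 2182514 + 136*√13 ≈ 2.1830e+6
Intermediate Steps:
H = -2182514
N(g) = -8*g
G(P, A) = √(A² + P²)
G(N(-6), -488) - H = √((-488)² + (-8*(-6))²) - 1*(-2182514) = √(238144 + 48²) + 2182514 = √(238144 + 2304) + 2182514 = √240448 + 2182514 = 136*√13 + 2182514 = 2182514 + 136*√13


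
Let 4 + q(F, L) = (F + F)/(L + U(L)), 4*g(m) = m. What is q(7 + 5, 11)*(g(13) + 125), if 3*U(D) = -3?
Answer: -1026/5 ≈ -205.20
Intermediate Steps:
g(m) = m/4
U(D) = -1 (U(D) = (1/3)*(-3) = -1)
q(F, L) = -4 + 2*F/(-1 + L) (q(F, L) = -4 + (F + F)/(L - 1) = -4 + (2*F)/(-1 + L) = -4 + 2*F/(-1 + L))
q(7 + 5, 11)*(g(13) + 125) = (2*(2 + (7 + 5) - 2*11)/(-1 + 11))*((1/4)*13 + 125) = (2*(2 + 12 - 22)/10)*(13/4 + 125) = (2*(1/10)*(-8))*(513/4) = -8/5*513/4 = -1026/5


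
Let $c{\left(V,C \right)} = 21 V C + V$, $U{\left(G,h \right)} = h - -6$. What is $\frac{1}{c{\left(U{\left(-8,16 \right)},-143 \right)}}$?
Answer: $- \frac{1}{66044} \approx -1.5141 \cdot 10^{-5}$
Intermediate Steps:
$U{\left(G,h \right)} = 6 + h$ ($U{\left(G,h \right)} = h + 6 = 6 + h$)
$c{\left(V,C \right)} = V + 21 C V$ ($c{\left(V,C \right)} = 21 C V + V = V + 21 C V$)
$\frac{1}{c{\left(U{\left(-8,16 \right)},-143 \right)}} = \frac{1}{\left(6 + 16\right) \left(1 + 21 \left(-143\right)\right)} = \frac{1}{22 \left(1 - 3003\right)} = \frac{1}{22 \left(-3002\right)} = \frac{1}{-66044} = - \frac{1}{66044}$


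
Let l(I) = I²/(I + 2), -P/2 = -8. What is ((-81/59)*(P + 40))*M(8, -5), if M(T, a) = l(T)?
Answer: -145152/295 ≈ -492.04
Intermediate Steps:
P = 16 (P = -2*(-8) = 16)
l(I) = I²/(2 + I)
M(T, a) = T²/(2 + T)
((-81/59)*(P + 40))*M(8, -5) = ((-81/59)*(16 + 40))*(8²/(2 + 8)) = (-81*1/59*56)*(64/10) = (-81/59*56)*(64*(⅒)) = -4536/59*32/5 = -145152/295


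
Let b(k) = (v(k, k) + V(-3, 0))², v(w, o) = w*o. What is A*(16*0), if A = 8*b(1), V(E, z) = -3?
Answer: 0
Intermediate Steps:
v(w, o) = o*w
b(k) = (-3 + k²)² (b(k) = (k*k - 3)² = (k² - 3)² = (-3 + k²)²)
A = 32 (A = 8*(-3 + 1²)² = 8*(-3 + 1)² = 8*(-2)² = 8*4 = 32)
A*(16*0) = 32*(16*0) = 32*0 = 0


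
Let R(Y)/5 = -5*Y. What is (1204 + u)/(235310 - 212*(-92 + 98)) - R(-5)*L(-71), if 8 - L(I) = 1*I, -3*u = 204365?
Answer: -990510929/100302 ≈ -9875.3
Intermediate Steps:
u = -204365/3 (u = -⅓*204365 = -204365/3 ≈ -68122.)
R(Y) = -25*Y (R(Y) = 5*(-5*Y) = -25*Y)
L(I) = 8 - I
(1204 + u)/(235310 - 212*(-92 + 98)) - R(-5)*L(-71) = (1204 - 204365/3)/(235310 - 212*(-92 + 98)) - (-25*(-5))*(8 - 1*(-71)) = -200753/(3*(235310 - 212*6)) - 125*(8 + 71) = -200753/(3*(235310 - 1272)) - 125*79 = -200753/3/234038 - 1*9875 = -200753/3*1/234038 - 9875 = -28679/100302 - 9875 = -990510929/100302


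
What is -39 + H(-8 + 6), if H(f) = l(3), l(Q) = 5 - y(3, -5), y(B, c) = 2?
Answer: -36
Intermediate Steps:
l(Q) = 3 (l(Q) = 5 - 1*2 = 5 - 2 = 3)
H(f) = 3
-39 + H(-8 + 6) = -39 + 3 = -36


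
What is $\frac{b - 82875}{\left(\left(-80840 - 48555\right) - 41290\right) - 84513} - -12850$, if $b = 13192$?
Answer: $\frac{3279363983}{255198} \approx 12850.0$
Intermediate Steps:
$\frac{b - 82875}{\left(\left(-80840 - 48555\right) - 41290\right) - 84513} - -12850 = \frac{13192 - 82875}{\left(\left(-80840 - 48555\right) - 41290\right) - 84513} - -12850 = - \frac{69683}{\left(-129395 - 41290\right) - 84513} + 12850 = - \frac{69683}{-170685 - 84513} + 12850 = - \frac{69683}{-255198} + 12850 = \left(-69683\right) \left(- \frac{1}{255198}\right) + 12850 = \frac{69683}{255198} + 12850 = \frac{3279363983}{255198}$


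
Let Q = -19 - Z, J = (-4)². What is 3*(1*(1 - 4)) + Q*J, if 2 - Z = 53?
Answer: 503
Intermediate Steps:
Z = -51 (Z = 2 - 1*53 = 2 - 53 = -51)
J = 16
Q = 32 (Q = -19 - 1*(-51) = -19 + 51 = 32)
3*(1*(1 - 4)) + Q*J = 3*(1*(1 - 4)) + 32*16 = 3*(1*(-3)) + 512 = 3*(-3) + 512 = -9 + 512 = 503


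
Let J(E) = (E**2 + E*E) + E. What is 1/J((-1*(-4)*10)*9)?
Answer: 1/259560 ≈ 3.8527e-6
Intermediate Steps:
J(E) = E + 2*E**2 (J(E) = (E**2 + E**2) + E = 2*E**2 + E = E + 2*E**2)
1/J((-1*(-4)*10)*9) = 1/(((-1*(-4)*10)*9)*(1 + 2*((-1*(-4)*10)*9))) = 1/(((4*10)*9)*(1 + 2*((4*10)*9))) = 1/((40*9)*(1 + 2*(40*9))) = 1/(360*(1 + 2*360)) = 1/(360*(1 + 720)) = 1/(360*721) = 1/259560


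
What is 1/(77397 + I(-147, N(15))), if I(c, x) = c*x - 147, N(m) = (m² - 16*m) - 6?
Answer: 1/80337 ≈ 1.2448e-5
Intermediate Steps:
N(m) = -6 + m² - 16*m
I(c, x) = -147 + c*x
1/(77397 + I(-147, N(15))) = 1/(77397 + (-147 - 147*(-6 + 15² - 16*15))) = 1/(77397 + (-147 - 147*(-6 + 225 - 240))) = 1/(77397 + (-147 - 147*(-21))) = 1/(77397 + (-147 + 3087)) = 1/(77397 + 2940) = 1/80337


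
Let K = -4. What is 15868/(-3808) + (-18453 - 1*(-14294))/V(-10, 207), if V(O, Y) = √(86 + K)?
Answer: -3967/952 - 4159*√82/82 ≈ -463.45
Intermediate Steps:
V(O, Y) = √82 (V(O, Y) = √(86 - 4) = √82)
15868/(-3808) + (-18453 - 1*(-14294))/V(-10, 207) = 15868/(-3808) + (-18453 - 1*(-14294))/(√82) = 15868*(-1/3808) + (-18453 + 14294)*(√82/82) = -3967/952 - 4159*√82/82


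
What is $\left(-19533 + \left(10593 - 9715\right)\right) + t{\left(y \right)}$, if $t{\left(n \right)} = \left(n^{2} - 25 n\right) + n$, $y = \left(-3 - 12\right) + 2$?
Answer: $-18174$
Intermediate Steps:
$y = -13$ ($y = -15 + 2 = -13$)
$t{\left(n \right)} = n^{2} - 24 n$
$\left(-19533 + \left(10593 - 9715\right)\right) + t{\left(y \right)} = \left(-19533 + \left(10593 - 9715\right)\right) - 13 \left(-24 - 13\right) = \left(-19533 + \left(10593 - 9715\right)\right) - -481 = \left(-19533 + 878\right) + 481 = -18655 + 481 = -18174$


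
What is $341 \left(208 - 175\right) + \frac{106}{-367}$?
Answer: $\frac{4129745}{367} \approx 11253.0$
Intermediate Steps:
$341 \left(208 - 175\right) + \frac{106}{-367} = 341 \left(208 - 175\right) + 106 \left(- \frac{1}{367}\right) = 341 \cdot 33 - \frac{106}{367} = 11253 - \frac{106}{367} = \frac{4129745}{367}$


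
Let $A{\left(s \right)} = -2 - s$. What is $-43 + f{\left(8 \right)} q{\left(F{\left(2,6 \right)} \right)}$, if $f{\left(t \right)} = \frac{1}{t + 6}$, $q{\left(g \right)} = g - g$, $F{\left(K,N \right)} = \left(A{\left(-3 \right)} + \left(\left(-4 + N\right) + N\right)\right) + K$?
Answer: $-43$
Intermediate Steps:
$F{\left(K,N \right)} = -3 + K + 2 N$ ($F{\left(K,N \right)} = \left(\left(-2 - -3\right) + \left(\left(-4 + N\right) + N\right)\right) + K = \left(\left(-2 + 3\right) + \left(-4 + 2 N\right)\right) + K = \left(1 + \left(-4 + 2 N\right)\right) + K = \left(-3 + 2 N\right) + K = -3 + K + 2 N$)
$q{\left(g \right)} = 0$
$f{\left(t \right)} = \frac{1}{6 + t}$
$-43 + f{\left(8 \right)} q{\left(F{\left(2,6 \right)} \right)} = -43 + \frac{1}{6 + 8} \cdot 0 = -43 + \frac{1}{14} \cdot 0 = -43 + 0 = -43$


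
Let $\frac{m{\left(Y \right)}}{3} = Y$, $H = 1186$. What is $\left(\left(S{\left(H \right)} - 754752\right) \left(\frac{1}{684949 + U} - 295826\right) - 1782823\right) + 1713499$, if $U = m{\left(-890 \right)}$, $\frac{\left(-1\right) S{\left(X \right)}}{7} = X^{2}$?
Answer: $\frac{2139646644045017176}{682279} \approx 3.136 \cdot 10^{12}$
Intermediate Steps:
$m{\left(Y \right)} = 3 Y$
$S{\left(X \right)} = - 7 X^{2}$
$U = -2670$ ($U = 3 \left(-890\right) = -2670$)
$\left(\left(S{\left(H \right)} - 754752\right) \left(\frac{1}{684949 + U} - 295826\right) - 1782823\right) + 1713499 = \left(\left(- 7 \cdot 1186^{2} - 754752\right) \left(\frac{1}{684949 - 2670} - 295826\right) - 1782823\right) + 1713499 = \left(\left(\left(-7\right) 1406596 - 754752\right) \left(\frac{1}{682279} - 295826\right) - 1782823\right) + 1713499 = \left(\left(-9846172 - 754752\right) \left(\frac{1}{682279} - 295826\right) - 1782823\right) + 1713499 = \left(\left(-10600924\right) \left(- \frac{201835867453}{682279}\right) - 1782823\right) + 1713499 = \left(\frac{2139646691343326572}{682279} - 1782823\right) + 1713499 = \frac{2139645474960632955}{682279} + 1713499 = \frac{2139646644045017176}{682279}$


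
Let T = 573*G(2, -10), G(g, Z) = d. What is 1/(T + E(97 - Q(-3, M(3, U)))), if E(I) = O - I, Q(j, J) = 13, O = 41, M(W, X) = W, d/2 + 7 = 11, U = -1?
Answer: 1/4541 ≈ 0.00022022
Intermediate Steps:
d = 8 (d = -14 + 2*11 = -14 + 22 = 8)
G(g, Z) = 8
T = 4584 (T = 573*8 = 4584)
E(I) = 41 - I
1/(T + E(97 - Q(-3, M(3, U)))) = 1/(4584 + (41 - (97 - 1*13))) = 1/(4584 + (41 - (97 - 13))) = 1/(4584 + (41 - 1*84)) = 1/(4584 + (41 - 84)) = 1/(4584 - 43) = 1/4541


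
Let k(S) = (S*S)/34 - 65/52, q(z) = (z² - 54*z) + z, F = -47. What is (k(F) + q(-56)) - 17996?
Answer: -804323/68 ≈ -11828.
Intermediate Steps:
q(z) = z² - 53*z
k(S) = -5/4 + S²/34 (k(S) = S²*(1/34) - 65*1/52 = S²/34 - 5/4 = -5/4 + S²/34)
(k(F) + q(-56)) - 17996 = ((-5/4 + (1/34)*(-47)²) - 56*(-53 - 56)) - 17996 = ((-5/4 + (1/34)*2209) - 56*(-109)) - 17996 = ((-5/4 + 2209/34) + 6104) - 17996 = (4333/68 + 6104) - 17996 = 419405/68 - 17996 = -804323/68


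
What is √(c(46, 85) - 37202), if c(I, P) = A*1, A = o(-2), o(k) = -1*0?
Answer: I*√37202 ≈ 192.88*I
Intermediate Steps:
o(k) = 0
A = 0
c(I, P) = 0 (c(I, P) = 0*1 = 0)
√(c(46, 85) - 37202) = √(0 - 37202) = √(-37202) = I*√37202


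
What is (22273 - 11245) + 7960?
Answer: 18988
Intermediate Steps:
(22273 - 11245) + 7960 = 11028 + 7960 = 18988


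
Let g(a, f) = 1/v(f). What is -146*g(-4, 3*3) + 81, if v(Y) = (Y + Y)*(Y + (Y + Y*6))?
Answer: 52415/648 ≈ 80.887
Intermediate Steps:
v(Y) = 16*Y² (v(Y) = (2*Y)*(Y + (Y + 6*Y)) = (2*Y)*(Y + 7*Y) = (2*Y)*(8*Y) = 16*Y²)
g(a, f) = 1/(16*f²)
-146*g(-4, 3*3) + 81 = -73/(8*(3*3)²) + 81 = -73/(8*9²) + 81 = -73/(8*81) + 81 = -146*1/1296 + 81 = -73/648 + 81 = 52415/648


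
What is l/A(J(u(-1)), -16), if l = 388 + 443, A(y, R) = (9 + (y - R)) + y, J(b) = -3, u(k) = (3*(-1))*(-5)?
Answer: 831/19 ≈ 43.737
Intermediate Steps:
u(k) = 15 (u(k) = -3*(-5) = 15)
A(y, R) = 9 - R + 2*y (A(y, R) = (9 + y - R) + y = 9 - R + 2*y)
l = 831
l/A(J(u(-1)), -16) = 831/(9 - 1*(-16) + 2*(-3)) = 831/(9 + 16 - 6) = 831/19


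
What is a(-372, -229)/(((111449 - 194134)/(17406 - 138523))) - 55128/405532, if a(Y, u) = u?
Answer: -2813077466389/8382853355 ≈ -335.58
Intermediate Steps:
a(-372, -229)/(((111449 - 194134)/(17406 - 138523))) - 55128/405532 = -229*(17406 - 138523)/(111449 - 194134) - 55128/405532 = -229/((-82685/(-121117))) - 55128*1/405532 = -229/((-82685*(-1/121117))) - 13782/101383 = -229/82685/121117 - 13782/101383 = -229*121117/82685 - 13782/101383 = -27735793/82685 - 13782/101383 = -2813077466389/8382853355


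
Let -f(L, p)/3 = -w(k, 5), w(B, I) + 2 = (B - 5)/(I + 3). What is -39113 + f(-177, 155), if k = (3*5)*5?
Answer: -156371/4 ≈ -39093.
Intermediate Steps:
k = 75 (k = 15*5 = 75)
w(B, I) = -2 + (-5 + B)/(3 + I) (w(B, I) = -2 + (B - 5)/(I + 3) = -2 + (-5 + B)/(3 + I))
f(L, p) = 81/4 (f(L, p) = -(-3)*(-11 + 75 - 2*5)/(3 + 5) = -(-3)*(-11 + 75 - 10)/8 = -(-3)*(⅛)*54 = -(-3)*27/4 = -3*(-27/4) = 81/4)
-39113 + f(-177, 155) = -39113 + 81/4 = -156371/4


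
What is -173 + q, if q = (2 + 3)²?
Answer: -148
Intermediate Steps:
q = 25 (q = 5² = 25)
-173 + q = -173 + 25 = -148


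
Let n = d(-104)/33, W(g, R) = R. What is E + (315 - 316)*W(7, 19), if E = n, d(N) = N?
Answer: -731/33 ≈ -22.152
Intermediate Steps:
n = -104/33 ≈ -3.1515
E = -104/33 ≈ -3.1515
E + (315 - 316)*W(7, 19) = -104/33 + (315 - 316)*19 = -104/33 - 1*19 = -104/33 - 19 = -731/33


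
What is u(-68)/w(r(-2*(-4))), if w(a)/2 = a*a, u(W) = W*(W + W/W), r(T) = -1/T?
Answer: 145792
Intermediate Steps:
u(W) = W*(1 + W) (u(W) = W*(W + 1) = W*(1 + W))
w(a) = 2*a² (w(a) = 2*(a*a) = 2*a²)
u(-68)/w(r(-2*(-4))) = (-68*(1 - 68))/((2*(-1/((-2*(-4))))²)) = (-68*(-67))/((2*(-1/8)²)) = 4556/((2*(-1*⅛)²)) = 4556/((2*(-⅛)²)) = 4556/((2*(1/64))) = 4556/(1/32) = 4556*32 = 145792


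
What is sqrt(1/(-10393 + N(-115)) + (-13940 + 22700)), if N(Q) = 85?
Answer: sqrt(232698149583)/5154 ≈ 93.595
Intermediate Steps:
sqrt(1/(-10393 + N(-115)) + (-13940 + 22700)) = sqrt(1/(-10393 + 85) + (-13940 + 22700)) = sqrt(1/(-10308) + 8760) = sqrt(-1/10308 + 8760) = sqrt(90298079/10308) = sqrt(232698149583)/5154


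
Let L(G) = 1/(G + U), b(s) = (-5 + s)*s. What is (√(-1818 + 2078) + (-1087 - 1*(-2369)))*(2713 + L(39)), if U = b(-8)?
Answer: 497364720/143 + 775920*√65/143 ≈ 3.5218e+6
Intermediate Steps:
b(s) = s*(-5 + s)
U = 104 (U = -8*(-5 - 8) = -8*(-13) = 104)
L(G) = 1/(104 + G) (L(G) = 1/(G + 104) = 1/(104 + G))
(√(-1818 + 2078) + (-1087 - 1*(-2369)))*(2713 + L(39)) = (√(-1818 + 2078) + (-1087 - 1*(-2369)))*(2713 + 1/(104 + 39)) = (√260 + (-1087 + 2369))*(2713 + 1/143) = (2*√65 + 1282)*(2713 + 1/143) = (1282 + 2*√65)*(387960/143) = 497364720/143 + 775920*√65/143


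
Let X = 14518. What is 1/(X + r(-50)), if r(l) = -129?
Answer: 1/14389 ≈ 6.9498e-5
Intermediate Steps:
1/(X + r(-50)) = 1/(14518 - 129) = 1/14389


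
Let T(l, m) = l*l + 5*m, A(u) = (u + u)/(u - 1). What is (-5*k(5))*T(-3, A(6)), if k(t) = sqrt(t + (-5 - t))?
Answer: -105*I*sqrt(5) ≈ -234.79*I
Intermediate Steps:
A(u) = 2*u/(-1 + u) (A(u) = (2*u)/(-1 + u) = 2*u/(-1 + u))
k(t) = I*sqrt(5) (k(t) = sqrt(-5) = I*sqrt(5))
T(l, m) = l**2 + 5*m
(-5*k(5))*T(-3, A(6)) = (-5*I*sqrt(5))*((-3)**2 + 5*(2*6/(-1 + 6))) = (-5*I*sqrt(5))*(9 + 5*(2*6/5)) = (-5*I*sqrt(5))*(9 + 5*(2*6*(1/5))) = (-5*I*sqrt(5))*(9 + 5*(12/5)) = (-5*I*sqrt(5))*(9 + 12) = -5*I*sqrt(5)*21 = -105*I*sqrt(5)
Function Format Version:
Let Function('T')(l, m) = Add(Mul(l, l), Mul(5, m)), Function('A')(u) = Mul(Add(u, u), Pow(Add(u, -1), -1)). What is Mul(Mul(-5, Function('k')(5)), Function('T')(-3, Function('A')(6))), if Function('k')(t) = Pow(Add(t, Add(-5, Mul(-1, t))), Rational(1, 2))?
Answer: Mul(-105, I, Pow(5, Rational(1, 2))) ≈ Mul(-234.79, I)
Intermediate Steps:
Function('A')(u) = Mul(2, u, Pow(Add(-1, u), -1)) (Function('A')(u) = Mul(Mul(2, u), Pow(Add(-1, u), -1)) = Mul(2, u, Pow(Add(-1, u), -1)))
Function('k')(t) = Mul(I, Pow(5, Rational(1, 2))) (Function('k')(t) = Pow(-5, Rational(1, 2)) = Mul(I, Pow(5, Rational(1, 2))))
Function('T')(l, m) = Add(Pow(l, 2), Mul(5, m))
Mul(Mul(-5, Function('k')(5)), Function('T')(-3, Function('A')(6))) = Mul(Mul(-5, Mul(I, Pow(5, Rational(1, 2)))), Add(Pow(-3, 2), Mul(5, Mul(2, 6, Pow(Add(-1, 6), -1))))) = Mul(Mul(-5, I, Pow(5, Rational(1, 2))), Add(9, Mul(5, Mul(2, 6, Pow(5, -1))))) = Mul(Mul(-5, I, Pow(5, Rational(1, 2))), Add(9, Mul(5, Mul(2, 6, Rational(1, 5))))) = Mul(Mul(-5, I, Pow(5, Rational(1, 2))), Add(9, Mul(5, Rational(12, 5)))) = Mul(Mul(-5, I, Pow(5, Rational(1, 2))), Add(9, 12)) = Mul(Mul(-5, I, Pow(5, Rational(1, 2))), 21) = Mul(-105, I, Pow(5, Rational(1, 2)))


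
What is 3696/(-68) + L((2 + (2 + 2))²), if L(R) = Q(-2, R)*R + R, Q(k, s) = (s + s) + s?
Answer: 65784/17 ≈ 3869.6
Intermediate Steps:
Q(k, s) = 3*s (Q(k, s) = 2*s + s = 3*s)
L(R) = R + 3*R² (L(R) = (3*R)*R + R = 3*R² + R = R + 3*R²)
3696/(-68) + L((2 + (2 + 2))²) = 3696/(-68) + (2 + (2 + 2))²*(1 + 3*(2 + (2 + 2))²) = 3696*(-1/68) + (2 + 4)²*(1 + 3*(2 + 4)²) = -924/17 + 6²*(1 + 3*6²) = -924/17 + 36*(1 + 3*36) = -924/17 + 36*(1 + 108) = -924/17 + 36*109 = -924/17 + 3924 = 65784/17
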